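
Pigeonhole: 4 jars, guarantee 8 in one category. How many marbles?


Pigeonhole: to guarantee k in one of n categories, need (k-1)×n + 1.
k = 8, n = 4
Minimum = (8-1) × 4 + 1 = 7 × 4 + 1

29


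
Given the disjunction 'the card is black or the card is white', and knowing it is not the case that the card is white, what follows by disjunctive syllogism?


Disjunctive syllogism: P ∨ Q, ¬P ⊢ Q
Disjunction: the card is black ∨ the card is white
We know it is not the case that the card is white.
By disjunctive syllogism, the other disjunct must be true.

The card is black


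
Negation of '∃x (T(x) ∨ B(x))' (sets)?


Original: ∃x (T(x) ∨ B(x))
Rule: ¬∀→∃, ¬∃→∀, negate predicate.
Negation: ∀x (¬T(x) ∧ ¬B(x))

∀x (¬T(x) ∧ ¬B(x))


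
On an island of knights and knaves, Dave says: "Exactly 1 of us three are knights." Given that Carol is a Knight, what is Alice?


Dave claims exactly 1 knights among Dave, Carol, Alice.
Given: Carol is a Knight.

Case 1: Dave is a Knight (tells truth)
  Then exactly 1 of the three are knights.
  Counting Dave, Carol: 2 knight(s) so far. Need -1 more → impossible.
Case 2: Dave is a Knave (lies)
  Then the count is NOT 1.
  If Alice = Knave, count = 1 = 1 → claim would be true, contradicts lie.
  If Alice = Knight, count = 2 ≠ 1 → lie confirmed ✓

Alice is a Knight.

Knight


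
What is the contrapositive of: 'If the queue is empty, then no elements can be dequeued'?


Original: If the queue is empty, then no elements can be dequeued
Contrapositive: If ¬Q, then ¬P
Negate Q: not (no elements can be dequeued)
Negate P: not (the queue is empty)

If not (no elements can be dequeued), then not (the queue is empty).


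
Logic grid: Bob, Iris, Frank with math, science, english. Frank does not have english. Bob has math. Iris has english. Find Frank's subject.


From clues:
  Bob → math
  Iris → english
By elimination, Frank gets the remaining.

science


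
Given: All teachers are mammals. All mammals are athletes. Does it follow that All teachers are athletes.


Premise 1: All teachers are mammals.
Premise 2: All mammals are athletes.
Conclusion: All teachers are athletes.
Barbara syllogism (AAA-1): All A are B, All B are C → All A are C.
Middle term (mammals) distributed in premise 2.

Valid


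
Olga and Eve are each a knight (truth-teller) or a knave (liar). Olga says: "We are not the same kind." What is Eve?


Olga says: "We are not the same kind."
Case 1: Olga is a Knight (truth-teller)
  Statement is true → they ARE different → Eve is a Knave
Case 2: Olga is a Knave (liar)
  Statement is false → they are NOT different → Eve is a Knave
In both cases, Eve is a Knave.

Knave


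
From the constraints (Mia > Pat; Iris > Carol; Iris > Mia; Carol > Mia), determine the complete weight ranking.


Constraints: Mia > Pat; Iris > Carol; Iris > Mia; Carol > Mia
Method: at each step, the next-highest is the one remaining person who never appears on the smaller side of a constraint between remaining people.
  Step 1: remaining {Mia, Carol, Pat, Iris}; on the smaller side: {Mia, Carol, Pat} → Iris is next (Iris > Carol; Iris > Mia).
  Step 2: remaining {Mia, Carol, Pat}; on the smaller side: {Mia, Pat} → Carol is next (Carol > Mia).
  Step 3: remaining {Mia, Pat}; on the smaller side: {Pat} → Mia is next (Mia > Pat).
  Step 4: only Pat remains → lowest.
Final ranking (highest to lowest):

Iris > Carol > Mia > Pat


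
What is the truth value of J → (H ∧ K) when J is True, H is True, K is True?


J = True, H = True, K = True
Step 1: H ∧ K = True AND True = True
Step 2: J → (True): false only when J=True and consequent=False.
Result: True

True


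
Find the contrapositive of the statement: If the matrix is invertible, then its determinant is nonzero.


Original: If the matrix is invertible, then its determinant is nonzero
Contrapositive: If ¬Q, then ¬P
Negate Q: not (its determinant is nonzero)
Negate P: not (the matrix is invertible)

If not (its determinant is nonzero), then not (the matrix is invertible).


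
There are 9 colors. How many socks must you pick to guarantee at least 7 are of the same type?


Pigeonhole: to guarantee k in one of n categories, need (k-1)×n + 1.
k = 7, n = 9
Minimum = (7-1) × 9 + 1 = 6 × 9 + 1

55


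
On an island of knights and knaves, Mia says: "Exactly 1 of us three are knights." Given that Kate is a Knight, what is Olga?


Mia claims exactly 1 knights among Mia, Kate, Olga.
Given: Kate is a Knight.

Case 1: Mia is a Knight (tells truth)
  Then exactly 1 of the three are knights.
  Counting Mia, Kate: 2 knight(s) so far. Need -1 more → impossible.
Case 2: Mia is a Knave (lies)
  Then the count is NOT 1.
  If Olga = Knave, count = 1 = 1 → claim would be true, contradicts lie.
  If Olga = Knight, count = 2 ≠ 1 → lie confirmed ✓

Olga is a Knight.

Knight


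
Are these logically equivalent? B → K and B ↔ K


Expression 1: B → K
Expression 2: B ↔ K
Truth table (B K | Expr1 Expr2):
  T T |   T     T
  T F |   F     F
  F T |   T     F   ← differ
  F F |   T     T
Counterexample: B=F, K=T gives Expr1 = T but Expr2 = F, so the expressions are NOT logically equivalent.

No


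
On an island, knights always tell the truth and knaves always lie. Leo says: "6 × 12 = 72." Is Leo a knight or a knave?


Statement: "6 × 12 = 72."
Actual: 6 × 12 = 72
Claimed: 72
Statement is TRUE → Leo tells the truth → Knight

Knight


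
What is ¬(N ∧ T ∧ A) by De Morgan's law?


De Morgan's law: ¬(P ∧ Q ∧ R) ≡ ¬P ∨ ¬Q ∨ ¬R
¬(N ∧ T ∧ A) = ¬N ∨ ¬T ∨ ¬A

¬N ∨ ¬T ∨ ¬A


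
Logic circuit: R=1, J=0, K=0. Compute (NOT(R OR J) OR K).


R OR J = 1
NOT(1) = 0
0 OR 0 = 0

0


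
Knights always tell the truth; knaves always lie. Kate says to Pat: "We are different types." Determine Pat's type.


Kate says: "We are different types."
Case 1: Kate is a Knight (truth-teller)
  Statement is true → they ARE different → Pat is a Knave
Case 2: Kate is a Knave (liar)
  Statement is false → they are NOT different → Pat is a Knave
In both cases, Pat is a Knave.

Knave


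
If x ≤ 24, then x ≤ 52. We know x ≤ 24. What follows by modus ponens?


Modus ponens: P → Q, P ⊢ Q
P: x ≤ 24
Q: x ≤ 52
We have P → Q and P is true.
By modus ponens, Q must be true.

x ≤ 52


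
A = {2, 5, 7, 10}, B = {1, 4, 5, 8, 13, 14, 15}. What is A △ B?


A = {2, 5, 7, 10}
B = {1, 4, 5, 8, 13, 14, 15}
Operation: symmetric difference
In A only: [2, 7, 10], in B only: [1, 4, 8, 13, 14, 15]

{1, 2, 4, 7, 8, 10, 13, 14, 15}


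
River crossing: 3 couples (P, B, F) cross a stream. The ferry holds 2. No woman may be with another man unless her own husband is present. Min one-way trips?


Label couples P, B, F (H = husband, W = wife).
Counting alone: 6 people, the ferry carries 2 and someone must bring it back, so each round trip nets at most +1 on the far side until the last crossing → at least 9 trips. The jealousy constraint makes 9 impossible; the shortest valid schedule has 11:
1. WP+WB →  (far: WP,WB; near: HP,HB,HF,WF)
2. WP ←       (far: WB; near: HP,HB,HF,WP,WF)
3. WP+WF →  (far: WP,WB,WF; near: HP,HB,HF)
4. WP ←       (far: WB,WF; near: HP,HB,HF,WP)
5. HB+HF →  (far: HB,WB,HF,WF; near: HP,WP)
6. HB+WB ←  (far: HF,WF; near: HP,WP,HB,WB)
7. HP+HB →  (far: HP,HB,HF,WF; near: WP,WB)
8. WF ←       (far: HP,HB,HF; near: WP,WB,WF)
9. WP+WB →  (far: HP,WP,HB,WB,HF; near: WF)
10. HF ←      (far: HP,WP,HB,WB; near: HF,WF)
11. HF+WF → (far: all six; near: empty)
In every state each wife is either with her husband or with no other man.
Minimum trips = 11

11


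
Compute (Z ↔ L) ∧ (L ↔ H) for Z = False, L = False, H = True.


Z = False, L = False, H = True
Step 1: Z ↔ L is true when Z and L have the same value. Result: True
Step 2: L ↔ H is true when L and H have the same value. Result: False
Step 3: True ∧ False = False

False


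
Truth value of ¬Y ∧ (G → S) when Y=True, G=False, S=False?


Y = True, G = False, S = False
Expression: ¬Y ∧ (G → S)
Step 1: ¬Y = NOT True = False
Step 2: G → S = False → False (false only if G=True, S=False) = True
Step 3: (False) ∧ (True) = False AND True = False

False


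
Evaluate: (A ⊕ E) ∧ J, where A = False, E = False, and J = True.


A = False, E = False, J = True
Step 1: A ⊕ E = False XOR False = False
Step 2: False ∧ J = False AND True = False
XOR true when exactly one of A,E is true; then AND with J.

False


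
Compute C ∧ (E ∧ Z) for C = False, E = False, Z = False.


C = False, E = False, Z = False
Step 1: E ∧ Z = False AND False = False
Step 2: C ∧ False = False AND False = False
AND is true only when ALL operands are true.

False


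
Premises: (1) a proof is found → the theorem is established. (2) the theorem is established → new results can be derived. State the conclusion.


Hypothetical syllogism: P → Q, Q → R ⊢ P → R
Premise 1: a proof is found → the theorem is established
Premise 2: the theorem is established → new results can be derived
Chain the implications: the middle term (the theorem is established) links the two.
Conclusion: If a proof is found, then new results can be derived.

If a proof is found, then new results can be derived.


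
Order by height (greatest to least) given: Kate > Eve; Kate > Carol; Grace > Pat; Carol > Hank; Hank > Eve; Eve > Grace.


Constraints: Kate > Eve; Kate > Carol; Grace > Pat; Carol > Hank; Hank > Eve; Eve > Grace
Method: at each step, the next-highest is the one remaining person who never appears on the smaller side of a constraint between remaining people.
  Step 1: remaining {Carol, Pat, Grace, Kate, Hank, Eve}; on the smaller side: {Carol, Pat, Grace, Hank, Eve} → Kate is next (Kate > Eve; Kate > Carol).
  Step 2: remaining {Carol, Pat, Grace, Hank, Eve}; on the smaller side: {Pat, Grace, Hank, Eve} → Carol is next (Carol > Hank).
  Step 3: remaining {Pat, Grace, Hank, Eve}; on the smaller side: {Pat, Grace, Eve} → Hank is next (Hank > Eve).
  Step 4: remaining {Pat, Grace, Eve}; on the smaller side: {Pat, Grace} → Eve is next (Eve > Grace).
  Step 5: remaining {Pat, Grace}; on the smaller side: {Pat} → Grace is next (Grace > Pat).
  Step 6: only Pat remains → lowest.
Final ranking (highest to lowest):

Kate > Carol > Hank > Eve > Grace > Pat


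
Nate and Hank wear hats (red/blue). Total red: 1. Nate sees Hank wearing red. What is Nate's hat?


Total red = 1, Hank = red
Red accounted for: 1
Remaining for Nate: 0
Nate's hat is blue.

blue


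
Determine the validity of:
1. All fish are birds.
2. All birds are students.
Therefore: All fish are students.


Premise 1: All fish are birds.
Premise 2: All birds are students.
Conclusion: All fish are students.
Barbara syllogism (AAA-1): All A are B, All B are C → All A are C.
Middle term (birds) distributed in premise 2.

Valid


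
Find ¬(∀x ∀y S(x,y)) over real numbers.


Original: ∀x ∀y S(x,y)
Rule: ¬∀→∃, ¬∃→∀, negate predicate.
Negation: ∃x ∃y ¬S(x,y)

∃x ∃y ¬S(x,y)


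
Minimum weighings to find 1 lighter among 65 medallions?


Each weighing has 3 outcomes (left heavy / balance / right heavy), so k weighings distinguish at most 3^k cases; splitting into three near-equal groups achieves this.
Need 3^k ≥ 65: 3^3 = 27 < 65 ≤ 3^4 = 81
k = ⌈log₃(65)⌉ = 4

4


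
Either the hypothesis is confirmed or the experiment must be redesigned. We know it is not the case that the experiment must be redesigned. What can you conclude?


Disjunctive syllogism: P ∨ Q, ¬P ⊢ Q
Disjunction: the hypothesis is confirmed ∨ the experiment must be redesigned
We know it is not the case that the experiment must be redesigned.
By disjunctive syllogism, the other disjunct must be true.

The hypothesis is confirmed


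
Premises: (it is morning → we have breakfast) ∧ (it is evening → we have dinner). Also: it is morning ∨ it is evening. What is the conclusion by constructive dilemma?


Constructive dilemma: (P → Q) ∧ (R → S), P ∨ R ⊢ Q ∨ S
Premise 1: it is morning → we have breakfast
Premise 2: it is evening → we have dinner
Premise 3: it is morning ∨ it is evening
Case 1: Assuming it is morning, then by Premise 1, we have breakfast.
Case 2: Assuming it is evening, then by Premise 2, we have dinner.
Since one of it is morning or it is evening must hold, we get we have breakfast or we have dinner.

We have breakfast or we have dinner.


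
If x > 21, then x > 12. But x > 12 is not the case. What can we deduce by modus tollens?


Modus tollens: P → Q, ¬Q ⊢ ¬P
P: x > 21
Q: x > 12
We have P → Q and Q is false.
By modus tollens, P must be false.

It is not the case that x > 21


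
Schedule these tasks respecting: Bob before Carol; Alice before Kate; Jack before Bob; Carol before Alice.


Constraints: Bob before Carol; Alice before Kate; Jack before Bob; Carol before Alice
Method: repeatedly schedule the remaining task that has no remaining task required before it.
  Step 1: remaining {Carol, Bob, Jack, Kate, Alice}; every task except Jack still has a predecessor pending → schedule Jack.
  Step 2: remaining {Carol, Bob, Kate, Alice}; every task except Bob still has a predecessor pending → schedule Bob.
  Step 3: remaining {Carol, Kate, Alice}; every task except Carol still has a predecessor pending → schedule Carol.
  Step 4: remaining {Kate, Alice}; every task except Alice still has a predecessor pending → schedule Alice.
  Step 5: only Kate remains → schedule Kate.
Resulting order:

Jack → Bob → Carol → Alice → Kate


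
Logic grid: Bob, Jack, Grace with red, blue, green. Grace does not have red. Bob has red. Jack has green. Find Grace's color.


From clues:
  Jack → green
  Bob → red
By elimination, Grace gets the remaining.

blue


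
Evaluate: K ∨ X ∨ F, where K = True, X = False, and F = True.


K = True, X = False, F = True
Step 1: K ∨ X = True OR False = True
Step 2: True ∨ F = True OR True = True
OR is true when at least one operand is true.

True


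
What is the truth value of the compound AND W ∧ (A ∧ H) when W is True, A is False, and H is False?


W = True, A = False, H = False
Step 1: A ∧ H = False AND False = False
Step 2: W ∧ False = True AND False = False
AND is true only when ALL operands are true.

False


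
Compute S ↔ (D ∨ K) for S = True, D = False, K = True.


S = True, D = False, K = True
Step 1: D ∨ K = False OR True = True
Step 2: S ↔ (True): true when both sides have same truth value.
Result: True ↔ True = True

True


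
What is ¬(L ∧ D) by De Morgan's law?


De Morgan's law: ¬(P ∧ Q) ≡ ¬P ∨ ¬Q
¬(L ∧ D) = ¬L ∨ ¬D

¬L ∨ ¬D


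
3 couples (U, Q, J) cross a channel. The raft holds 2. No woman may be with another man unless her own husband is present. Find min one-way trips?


Label couples U, Q, J (H = husband, W = wife).
Counting alone: 6 people, the raft carries 2 and someone must bring it back, so each round trip nets at most +1 on the far side until the last crossing → at least 9 trips. The jealousy constraint makes 9 impossible; the shortest valid schedule has 11:
1. WU+WQ →  (far: WU,WQ; near: HU,HQ,HJ,WJ)
2. WU ←       (far: WQ; near: HU,HQ,HJ,WU,WJ)
3. WU+WJ →  (far: WU,WQ,WJ; near: HU,HQ,HJ)
4. WU ←       (far: WQ,WJ; near: HU,HQ,HJ,WU)
5. HQ+HJ →  (far: HQ,WQ,HJ,WJ; near: HU,WU)
6. HQ+WQ ←  (far: HJ,WJ; near: HU,WU,HQ,WQ)
7. HU+HQ →  (far: HU,HQ,HJ,WJ; near: WU,WQ)
8. WJ ←       (far: HU,HQ,HJ; near: WU,WQ,WJ)
9. WU+WQ →  (far: HU,WU,HQ,WQ,HJ; near: WJ)
10. HJ ←      (far: HU,WU,HQ,WQ; near: HJ,WJ)
11. HJ+WJ → (far: all six; near: empty)
In every state each wife is either with her husband or with no other man.
Minimum trips = 11

11


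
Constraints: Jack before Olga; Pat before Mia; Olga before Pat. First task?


Constraints: Jack before Olga; Pat before Mia; Olga before Pat
The first task can have nothing scheduled before it, so it must never appear on the right of a 'before'.
Tasks appearing after some 'before': Olga, Mia, Pat.
The only task not in that list is Jack → it is first.

Jack


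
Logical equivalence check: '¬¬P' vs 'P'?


Expression 1: ¬¬P
Expression 2: P
Truth table (P | Expr1 Expr2):
  T |   T     T
  F |   F     F
All 2 rows agree, so the expressions are logically equivalent.

Yes


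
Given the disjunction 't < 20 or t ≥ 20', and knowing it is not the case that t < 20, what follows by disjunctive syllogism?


Disjunctive syllogism: P ∨ Q, ¬P ⊢ Q
Disjunction: t < 20 ∨ t ≥ 20
We know it is not the case that t < 20.
By disjunctive syllogism, the other disjunct must be true.

t ≥ 20


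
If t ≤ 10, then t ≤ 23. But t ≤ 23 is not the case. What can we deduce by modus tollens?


Modus tollens: P → Q, ¬Q ⊢ ¬P
P: t ≤ 10
Q: t ≤ 23
We have P → Q and Q is false.
By modus tollens, P must be false.

It is not the case that t ≤ 10


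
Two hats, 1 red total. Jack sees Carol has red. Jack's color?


Total red = 1, Carol = red
Red accounted for: 1
Remaining for Jack: 0
Jack's hat is blue.

blue


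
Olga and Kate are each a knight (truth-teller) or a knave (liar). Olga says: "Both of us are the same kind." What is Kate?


Olga says: "Both of us are the same kind."
Case 1: Olga is a Knight (truth-teller)
  Statement is true → they ARE the same → Kate is also a Knight
Case 2: Olga is a Knave (liar)
  Statement is false → they are NOT the same → Kate is a Knight
In both cases, Kate is a Knight.

Knight


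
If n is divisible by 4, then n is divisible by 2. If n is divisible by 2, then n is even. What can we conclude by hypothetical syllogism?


Hypothetical syllogism: P → Q, Q → R ⊢ P → R
Premise 1: n is divisible by 4 → n is divisible by 2
Premise 2: n is divisible by 2 → n is even
Chain the implications: the middle term (n is divisible by 2) links the two.
Conclusion: If n is divisible by 4, then n is even.

If n is divisible by 4, then n is even.


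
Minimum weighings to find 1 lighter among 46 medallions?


Each weighing has 3 outcomes (left heavy / balance / right heavy), so k weighings distinguish at most 3^k cases; splitting into three near-equal groups achieves this.
Need 3^k ≥ 46: 3^3 = 27 < 46 ≤ 3^4 = 81
k = ⌈log₃(46)⌉ = 4

4


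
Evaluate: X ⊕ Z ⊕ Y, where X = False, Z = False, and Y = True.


X = False, Z = False, Y = True
Step 1: X ⊕ Z = False XOR False = False
Step 2: False ⊕ Y = False XOR True = True
XOR is true when an odd number of operands are true.

True


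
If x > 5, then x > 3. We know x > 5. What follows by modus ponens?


Modus ponens: P → Q, P ⊢ Q
P: x > 5
Q: x > 3
We have P → Q and P is true.
By modus ponens, Q must be true.

x > 3


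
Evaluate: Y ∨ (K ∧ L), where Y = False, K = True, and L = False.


Y = False, K = True, L = False
Step 1: K ∧ L = True AND False = False
Step 2: Y ∨ False = False OR False = False
AND evaluated first (higher precedence); then OR applied.

False


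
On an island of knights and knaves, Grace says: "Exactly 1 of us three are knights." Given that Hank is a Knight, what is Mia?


Grace claims exactly 1 knights among Grace, Hank, Mia.
Given: Hank is a Knight.

Case 1: Grace is a Knight (tells truth)
  Then exactly 1 of the three are knights.
  Counting Grace, Hank: 2 knight(s) so far. Need -1 more → impossible.
Case 2: Grace is a Knave (lies)
  Then the count is NOT 1.
  If Mia = Knave, count = 1 = 1 → claim would be true, contradicts lie.
  If Mia = Knight, count = 2 ≠ 1 → lie confirmed ✓

Mia is a Knight.

Knight


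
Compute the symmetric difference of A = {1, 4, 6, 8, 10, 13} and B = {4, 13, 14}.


A = {1, 4, 6, 8, 10, 13}
B = {4, 13, 14}
Operation: symmetric difference
In A only: [1, 6, 8, 10], in B only: [14]

{1, 6, 8, 10, 14}


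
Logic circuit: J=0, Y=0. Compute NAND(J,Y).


J AND Y = 0
NOT(0) = 1

1


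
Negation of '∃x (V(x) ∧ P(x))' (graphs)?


Original: ∃x (V(x) ∧ P(x))
Rule: ¬∀→∃, ¬∃→∀, negate predicate.
Negation: ∀x (¬V(x) ∨ ¬P(x))

∀x (¬V(x) ∨ ¬P(x))


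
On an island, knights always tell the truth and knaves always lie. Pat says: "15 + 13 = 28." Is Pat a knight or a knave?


Statement: "15 + 13 = 28."
Actual: 15 + 13 = 28
Claimed: 28
Statement is TRUE → Pat tells the truth → Knight

Knight


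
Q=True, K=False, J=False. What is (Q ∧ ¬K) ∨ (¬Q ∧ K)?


Q = True, K = False, J = False
Expression: (Q ∧ ¬K) ∨ (¬Q ∧ K)
Step 1: ¬K = NOT False = True
Step 2: Q ∧ ¬K = True AND True = True
Step 3: ¬Q = NOT True = False
Step 4: ¬Q ∧ K = False AND False = False
Step 5: (True) ∨ (False) = True OR False = True

True


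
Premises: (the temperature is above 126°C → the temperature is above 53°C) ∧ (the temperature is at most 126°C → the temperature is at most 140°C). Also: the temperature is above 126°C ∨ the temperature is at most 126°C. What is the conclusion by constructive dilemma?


Constructive dilemma: (P → Q) ∧ (R → S), P ∨ R ⊢ Q ∨ S
Premise 1: the temperature is above 126°C → the temperature is above 53°C
Premise 2: the temperature is at most 126°C → the temperature is at most 140°C
Premise 3: the temperature is above 126°C ∨ the temperature is at most 126°C
Case 1: Assuming the temperature is above 126°C, then by Premise 1, the temperature is above 53°C.
Case 2: Assuming the temperature is at most 126°C, then by Premise 2, the temperature is at most 140°C.
Since one of the temperature is above 126°C or the temperature is at most 126°C must hold, we get the temperature is above 53°C or the temperature is at most 140°C.

The temperature is above 53°C or the temperature is at most 140°C.


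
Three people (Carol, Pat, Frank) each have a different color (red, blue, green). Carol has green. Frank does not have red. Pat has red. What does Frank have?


From clues:
  Carol → green
  Pat → red
By elimination, Frank gets the remaining.

blue


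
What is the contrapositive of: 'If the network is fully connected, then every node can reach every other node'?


Original: If the network is fully connected, then every node can reach every other node
Contrapositive: If ¬Q, then ¬P
Negate Q: not (every node can reach every other node)
Negate P: not (the network is fully connected)

If not (every node can reach every other node), then not (the network is fully connected).


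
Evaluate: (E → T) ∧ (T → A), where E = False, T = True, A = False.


E = False, T = True, A = False
Step 1: E → T is false only when E=True and T=False. Result: True
Step 2: T → A is false only when T=True and A=False. Result: False
Step 3: True ∧ False = False

False


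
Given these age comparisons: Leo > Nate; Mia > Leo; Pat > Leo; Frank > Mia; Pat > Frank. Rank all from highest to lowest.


Constraints: Leo > Nate; Mia > Leo; Pat > Leo; Frank > Mia; Pat > Frank
Method: at each step, the next-highest is the one remaining person who never appears on the smaller side of a constraint between remaining people.
  Step 1: remaining {Frank, Pat, Mia, Leo, Nate}; on the smaller side: {Frank, Mia, Leo, Nate} → Pat is next (Pat > Leo; Pat > Frank).
  Step 2: remaining {Frank, Mia, Leo, Nate}; on the smaller side: {Mia, Leo, Nate} → Frank is next (Frank > Mia).
  Step 3: remaining {Mia, Leo, Nate}; on the smaller side: {Leo, Nate} → Mia is next (Mia > Leo).
  Step 4: remaining {Leo, Nate}; on the smaller side: {Nate} → Leo is next (Leo > Nate).
  Step 5: only Nate remains → lowest.
Final ranking (highest to lowest):

Pat > Frank > Mia > Leo > Nate


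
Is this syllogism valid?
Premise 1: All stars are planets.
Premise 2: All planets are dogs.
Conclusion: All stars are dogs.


Premise 1: All stars are planets.
Premise 2: All planets are dogs.
Conclusion: All stars are dogs.
Barbara syllogism (AAA-1): All A are B, All B are C → All A are C.
Middle term (planets) distributed in premise 2.

Valid


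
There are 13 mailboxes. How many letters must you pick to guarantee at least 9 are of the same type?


Pigeonhole: to guarantee k in one of n categories, need (k-1)×n + 1.
k = 9, n = 13
Minimum = (9-1) × 13 + 1 = 8 × 13 + 1

105


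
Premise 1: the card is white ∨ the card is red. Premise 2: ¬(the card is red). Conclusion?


Disjunctive syllogism: P ∨ Q, ¬P ⊢ Q
Disjunction: the card is white ∨ the card is red
We know it is not the case that the card is red.
By disjunctive syllogism, the other disjunct must be true.

The card is white


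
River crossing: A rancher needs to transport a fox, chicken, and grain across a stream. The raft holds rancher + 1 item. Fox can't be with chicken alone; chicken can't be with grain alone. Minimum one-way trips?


1. rancher+chicken → 2. rancher ← 3. rancher+fox → 4. rancher+chicken ← 5. rancher+grain → 6. rancher ← 7. rancher+chicken →
Minimum trips = 7

7


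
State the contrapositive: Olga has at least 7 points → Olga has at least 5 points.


Original: If Olga has at least 7 points, then Olga has at least 5 points
Contrapositive: If ¬Q, then ¬P
Negate Q: not (Olga has at least 5 points)
Negate P: not (Olga has at least 7 points)

If not (Olga has at least 5 points), then not (Olga has at least 7 points).


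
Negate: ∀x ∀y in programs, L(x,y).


Original: ∀x ∀y L(x,y)
Rule: ¬∀→∃, ¬∃→∀, negate predicate.
Negation: ∃x ∃y ¬L(x,y)

∃x ∃y ¬L(x,y)


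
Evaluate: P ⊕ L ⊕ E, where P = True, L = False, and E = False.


P = True, L = False, E = False
Step 1: P ⊕ L = True XOR False = True
Step 2: True ⊕ E = True XOR False = True
XOR is true when an odd number of operands are true.

True


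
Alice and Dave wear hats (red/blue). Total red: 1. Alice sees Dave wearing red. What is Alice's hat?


Total red = 1, Dave = red
Red accounted for: 1
Remaining for Alice: 0
Alice's hat is blue.

blue


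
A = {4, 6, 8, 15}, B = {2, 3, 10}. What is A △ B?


A = {4, 6, 8, 15}
B = {2, 3, 10}
Operation: symmetric difference
In A only: [4, 6, 8, 15], in B only: [2, 3, 10]

{2, 3, 4, 6, 8, 10, 15}


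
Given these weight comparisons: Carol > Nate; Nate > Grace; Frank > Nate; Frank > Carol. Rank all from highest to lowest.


Constraints: Carol > Nate; Nate > Grace; Frank > Nate; Frank > Carol
Method: at each step, the next-highest is the one remaining person who never appears on the smaller side of a constraint between remaining people.
  Step 1: remaining {Grace, Nate, Frank, Carol}; on the smaller side: {Grace, Nate, Carol} → Frank is next (Frank > Nate; Frank > Carol).
  Step 2: remaining {Grace, Nate, Carol}; on the smaller side: {Grace, Nate} → Carol is next (Carol > Nate).
  Step 3: remaining {Grace, Nate}; on the smaller side: {Grace} → Nate is next (Nate > Grace).
  Step 4: only Grace remains → lowest.
Final ranking (highest to lowest):

Frank > Carol > Nate > Grace


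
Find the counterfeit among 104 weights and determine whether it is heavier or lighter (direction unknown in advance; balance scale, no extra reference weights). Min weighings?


Let n = 104. 208 possibilities (n weights × lighter/heavier); each weighing has 3 outcomes.
Bound for k weighings: say the first weighing puts j weights on each pan. If it tips, the 2j weighed weights remain suspects (each with a known direction) and k-1 weighings give 3^(k-1) outcomes; 3^(k-1) is odd, so 2j ≤ 3^(k-1) - 1. If it balances, the n - 2j unweighed weights remain with direction unknown: 2(n - 2j) ≤ 3^(k-1) - 1 by the same parity argument. Adding, n ≤ (3^(k-1) - 1) + (3^(k-1) - 1)/2 = (3^k - 3)/2, and the classical three-group strategy achieves this (3 weights in 2 weighings, 12 in 3, 39 in 4, 120 in 5).
So we need the smallest k with (3^k - 3)/2 ≥ 104.
k = 4: (3^4 - 3)/2 = 39 < 104 ✗
k = 5: (3^5 - 3)/2 = 120 ≥ 104 ✓

5


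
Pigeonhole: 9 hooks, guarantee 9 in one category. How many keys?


Pigeonhole: to guarantee k in one of n categories, need (k-1)×n + 1.
k = 9, n = 9
Minimum = (9-1) × 9 + 1 = 8 × 9 + 1

73


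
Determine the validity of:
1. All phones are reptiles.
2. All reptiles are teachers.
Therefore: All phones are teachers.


Premise 1: All phones are reptiles.
Premise 2: All reptiles are teachers.
Conclusion: All phones are teachers.
Barbara syllogism (AAA-1): All A are B, All B are C → All A are C.
Middle term (reptiles) distributed in premise 2.

Valid


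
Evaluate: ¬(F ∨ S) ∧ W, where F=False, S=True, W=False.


F = False, S = True, W = False
Expression: ¬(F ∨ S) ∧ W
Step 1: F ∨ S = False OR True = True
Step 2: ¬(F ∨ S) = NOT True = False
Step 3: (False) ∧ W = False AND False = False

False


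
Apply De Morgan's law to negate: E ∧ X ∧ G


De Morgan's law: ¬(P ∧ Q ∧ R) ≡ ¬P ∨ ¬Q ∨ ¬R
¬(E ∧ X ∧ G) = ¬E ∨ ¬X ∨ ¬G

¬E ∨ ¬X ∨ ¬G


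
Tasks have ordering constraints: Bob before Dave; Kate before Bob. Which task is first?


Constraints: Bob before Dave; Kate before Bob
The first task can have nothing scheduled before it, so it must never appear on the right of a 'before'.
Tasks appearing after some 'before': Dave, Bob.
The only task not in that list is Kate → it is first.

Kate


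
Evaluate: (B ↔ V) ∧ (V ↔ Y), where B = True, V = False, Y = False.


B = True, V = False, Y = False
Step 1: B ↔ V is true when B and V have the same value. Result: False
Step 2: V ↔ Y is true when V and Y have the same value. Result: True
Step 3: False ∧ True = False

False


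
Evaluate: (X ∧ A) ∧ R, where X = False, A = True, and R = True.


X = False, A = True, R = True
Step 1: X ∧ A = False AND True = False
Step 2: False ∧ R = False AND True = False
AND is true only when ALL operands are true.

False


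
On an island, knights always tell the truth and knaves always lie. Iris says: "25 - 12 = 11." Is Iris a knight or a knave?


Statement: "25 - 12 = 11."
Actual: 25 - 12 = 13
Claimed: 11
Statement is FALSE → Iris lies → Knave

Knave


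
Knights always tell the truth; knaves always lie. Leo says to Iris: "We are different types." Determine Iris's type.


Leo says: "We are different types."
Case 1: Leo is a Knight (truth-teller)
  Statement is true → they ARE different → Iris is a Knave
Case 2: Leo is a Knave (liar)
  Statement is false → they are NOT different → Iris is a Knave
In both cases, Iris is a Knave.

Knave


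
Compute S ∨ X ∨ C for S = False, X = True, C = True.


S = False, X = True, C = True
Step 1: S ∨ X = False OR True = True
Step 2: True ∨ C = True OR True = True
OR is true when at least one operand is true.

True


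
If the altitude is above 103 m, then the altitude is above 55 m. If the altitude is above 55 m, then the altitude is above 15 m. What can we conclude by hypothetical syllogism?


Hypothetical syllogism: P → Q, Q → R ⊢ P → R
Premise 1: the altitude is above 103 m → the altitude is above 55 m
Premise 2: the altitude is above 55 m → the altitude is above 15 m
Chain the implications: the middle term (the altitude is above 55 m) links the two.
Conclusion: If the altitude is above 103 m, then the altitude is above 15 m.

If the altitude is above 103 m, then the altitude is above 15 m.


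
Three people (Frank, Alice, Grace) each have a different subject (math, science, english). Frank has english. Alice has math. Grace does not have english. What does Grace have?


From clues:
  Alice → math
  Frank → english
By elimination, Grace gets the remaining.

science


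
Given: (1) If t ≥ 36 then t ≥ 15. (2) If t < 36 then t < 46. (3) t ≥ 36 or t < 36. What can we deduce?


Constructive dilemma: (P → Q) ∧ (R → S), P ∨ R ⊢ Q ∨ S
Premise 1: t ≥ 36 → t ≥ 15
Premise 2: t < 36 → t < 46
Premise 3: t ≥ 36 ∨ t < 36
Case 1: Assuming t ≥ 36, then by Premise 1, t ≥ 15.
Case 2: Assuming t < 36, then by Premise 2, t < 46.
Since one of t ≥ 36 or t < 36 must hold, we get t ≥ 15 or t < 46.

t ≥ 15 or t < 46.


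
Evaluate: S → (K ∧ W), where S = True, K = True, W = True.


S = True, K = True, W = True
Step 1: K ∧ W = True AND True = True
Step 2: S → (True): false only when S=True and consequent=False.
Result: True

True


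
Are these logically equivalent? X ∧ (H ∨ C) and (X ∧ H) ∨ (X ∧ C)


Expression 1: X ∧ (H ∨ C)
Expression 2: (X ∧ H) ∨ (X ∧ C)
Truth table (X H C | Expr1 Expr2):
  T T T |   T     T
  T T F |   T     T
  T F T |   T     T
  T F F |   F     F
  F T T |   F     F
  F T F |   F     F
  F F T |   F     F
  F F F |   F     F
All 8 rows agree, so the expressions are logically equivalent.

Yes


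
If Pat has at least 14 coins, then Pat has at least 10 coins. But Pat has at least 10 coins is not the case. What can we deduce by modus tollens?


Modus tollens: P → Q, ¬Q ⊢ ¬P
P: Pat has at least 14 coins
Q: Pat has at least 10 coins
We have P → Q and Q is false.
By modus tollens, P must be false.

It is not the case that Pat has at least 14 coins


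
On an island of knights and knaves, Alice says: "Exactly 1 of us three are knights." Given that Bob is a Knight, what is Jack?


Alice claims exactly 1 knights among Alice, Bob, Jack.
Given: Bob is a Knight.

Case 1: Alice is a Knight (tells truth)
  Then exactly 1 of the three are knights.
  Counting Alice, Bob: 2 knight(s) so far. Need -1 more → impossible.
Case 2: Alice is a Knave (lies)
  Then the count is NOT 1.
  If Jack = Knave, count = 1 = 1 → claim would be true, contradicts lie.
  If Jack = Knight, count = 2 ≠ 1 → lie confirmed ✓

Jack is a Knight.

Knight


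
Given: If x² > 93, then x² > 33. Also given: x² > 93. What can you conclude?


Modus ponens: P → Q, P ⊢ Q
P: x² > 93
Q: x² > 33
We have P → Q and P is true.
By modus ponens, Q must be true.

x² > 33


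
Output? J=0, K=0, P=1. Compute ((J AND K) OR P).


J AND K = 0&0 = 0
0 OR 1 = 1

1


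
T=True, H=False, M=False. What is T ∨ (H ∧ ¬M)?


T = True, H = False, M = False
Expression: T ∨ (H ∧ ¬M)
Step 1: ¬M = NOT False = True
Step 2: H ∧ ¬M = False AND True = False
Step 3: T ∨ (False) = True OR False = True

True


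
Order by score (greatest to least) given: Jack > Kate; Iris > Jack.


Constraints: Jack > Kate; Iris > Jack
Method: at each step, the next-highest is the one remaining person who never appears on the smaller side of a constraint between remaining people.
  Step 1: remaining {Jack, Kate, Iris}; on the smaller side: {Jack, Kate} → Iris is next (Iris > Jack).
  Step 2: remaining {Jack, Kate}; on the smaller side: {Kate} → Jack is next (Jack > Kate).
  Step 3: only Kate remains → lowest.
Final ranking (highest to lowest):

Iris > Jack > Kate


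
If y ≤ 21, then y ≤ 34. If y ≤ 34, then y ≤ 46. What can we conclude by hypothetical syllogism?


Hypothetical syllogism: P → Q, Q → R ⊢ P → R
Premise 1: y ≤ 21 → y ≤ 34
Premise 2: y ≤ 34 → y ≤ 46
Chain the implications: the middle term (y ≤ 34) links the two.
Conclusion: If y ≤ 21, then y ≤ 46.

If y ≤ 21, then y ≤ 46.


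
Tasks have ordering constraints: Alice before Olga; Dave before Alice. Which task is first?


Constraints: Alice before Olga; Dave before Alice
The first task can have nothing scheduled before it, so it must never appear on the right of a 'before'.
Tasks appearing after some 'before': Olga, Alice.
The only task not in that list is Dave → it is first.

Dave


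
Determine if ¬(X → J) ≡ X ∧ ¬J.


Expression 1: ¬(X → J)
Expression 2: X ∧ ¬J
Truth table (X J | Expr1 Expr2):
  T T |   F     F
  T F |   T     T
  F T |   F     F
  F F |   F     F
All 4 rows agree, so the expressions are logically equivalent.

Yes


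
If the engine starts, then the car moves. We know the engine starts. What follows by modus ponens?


Modus ponens: P → Q, P ⊢ Q
P: the engine starts
Q: the car moves
We have P → Q and P is true.
By modus ponens, Q must be true.

The car moves


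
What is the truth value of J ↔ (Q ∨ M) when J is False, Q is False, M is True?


J = False, Q = False, M = True
Step 1: Q ∨ M = False OR True = True
Step 2: J ↔ (True): true when both sides have same truth value.
Result: False ↔ True = False

False


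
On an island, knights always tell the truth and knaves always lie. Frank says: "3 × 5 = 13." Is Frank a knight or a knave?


Statement: "3 × 5 = 13."
Actual: 3 × 5 = 15
Claimed: 13
Statement is FALSE → Frank lies → Knave

Knave


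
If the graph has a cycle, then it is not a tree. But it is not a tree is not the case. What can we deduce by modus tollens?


Modus tollens: P → Q, ¬Q ⊢ ¬P
P: the graph has a cycle
Q: it is not a tree
We have P → Q and Q is false.
By modus tollens, P must be false.

It is not the case that the graph has a cycle


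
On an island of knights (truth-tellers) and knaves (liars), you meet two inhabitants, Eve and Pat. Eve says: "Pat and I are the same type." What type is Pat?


Eve says: "Pat and I are the same type."
Case 1: Eve is a Knight (truth-teller)
  Statement is true → they ARE the same → Pat is also a Knight
Case 2: Eve is a Knave (liar)
  Statement is false → they are NOT the same → Pat is a Knight
In both cases, Pat is a Knight.

Knight


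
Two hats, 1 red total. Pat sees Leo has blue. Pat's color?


Total red = 1, Leo = blue
Red accounted for: 0
Remaining for Pat: 1
Pat's hat is red.

red


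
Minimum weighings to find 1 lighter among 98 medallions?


Each weighing has 3 outcomes (left heavy / balance / right heavy), so k weighings distinguish at most 3^k cases; splitting into three near-equal groups achieves this.
Need 3^k ≥ 98: 3^4 = 81 < 98 ≤ 3^5 = 243
k = ⌈log₃(98)⌉ = 5

5


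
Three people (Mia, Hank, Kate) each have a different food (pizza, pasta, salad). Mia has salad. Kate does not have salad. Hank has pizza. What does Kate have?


From clues:
  Hank → pizza
  Mia → salad
By elimination, Kate gets the remaining.

pasta


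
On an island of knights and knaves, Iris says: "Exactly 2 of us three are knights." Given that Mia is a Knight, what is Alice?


Iris claims exactly 2 knights among Iris, Mia, Alice.
Given: Mia is a Knight.

Case 1: Iris is a Knight (tells truth)
  Then exactly 2 of the three are knights.
  Counting Iris, Mia: 2 knight(s) so far. Need 0 more → Alice = Knave.
Case 2: Iris is a Knave (lies)
  Then the count is NOT 2.
  If Alice = Knight, count = 2 = 2 → claim would be true, contradicts lie.
  If Alice = Knave, count = 1 ≠ 2 → lie confirmed ✓

Alice is a Knave.

Knave


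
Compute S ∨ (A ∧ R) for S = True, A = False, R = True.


S = True, A = False, R = True
Step 1: A ∧ R = False AND True = False
Step 2: S ∨ False = True OR False = True
AND evaluated first (higher precedence); then OR applied.

True


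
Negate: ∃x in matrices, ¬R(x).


Original: ∃x ¬R(x)
Rule: ¬∀→∃, ¬∃→∀, negate predicate.
Negation: ∀x R(x)

∀x R(x)


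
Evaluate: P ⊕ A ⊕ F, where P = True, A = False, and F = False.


P = True, A = False, F = False
Step 1: P ⊕ A = True XOR False = True
Step 2: True ⊕ F = True XOR False = True
XOR is true when an odd number of operands are true.

True


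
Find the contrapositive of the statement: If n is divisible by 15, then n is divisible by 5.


Original: If n is divisible by 15, then n is divisible by 5
Contrapositive: If ¬Q, then ¬P
Negate Q: not (n is divisible by 5)
Negate P: not (n is divisible by 15)

If not (n is divisible by 5), then not (n is divisible by 15).


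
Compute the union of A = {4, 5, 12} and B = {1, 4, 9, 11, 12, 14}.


A = {4, 5, 12}
B = {1, 4, 9, 11, 12, 14}
Operation: union
All elements combined: 1, 4, 5, 9, 11, 12, 14

{1, 4, 5, 9, 11, 12, 14}
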